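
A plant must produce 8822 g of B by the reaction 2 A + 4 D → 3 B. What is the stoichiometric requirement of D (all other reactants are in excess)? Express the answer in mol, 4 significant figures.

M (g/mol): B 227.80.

n(B) = 8822 / 227.80 = 38.73 mol
n(D) = (4/3) × 38.73 = 51.64 mol

51.64 mol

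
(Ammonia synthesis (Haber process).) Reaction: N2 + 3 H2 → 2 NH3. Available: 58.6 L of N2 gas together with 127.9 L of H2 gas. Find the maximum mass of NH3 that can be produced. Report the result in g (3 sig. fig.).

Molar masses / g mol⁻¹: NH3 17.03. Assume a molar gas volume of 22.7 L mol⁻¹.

n(N2) = 58.60 / 22.7 = 2.581 mol
n(H2) = 127.9 / 22.7 = 5.634 mol
n/ν → N2: 2.581, H2: 1.878; H2 is limiting.
n(NH3) = (2/3) × 5.634 = 3.756 mol
mass = 3.756 × 17.03 = 63.96 g

64.0 g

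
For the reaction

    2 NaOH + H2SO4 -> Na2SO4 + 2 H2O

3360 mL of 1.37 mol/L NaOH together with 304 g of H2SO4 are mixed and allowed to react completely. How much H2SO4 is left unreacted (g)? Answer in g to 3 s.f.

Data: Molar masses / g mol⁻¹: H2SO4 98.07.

n(NaOH) = 1.37 × 3360/1000 = 4.603 mol
n(H2SO4) = 304.0 / 98.07 = 3.100 mol
n/ν for NaOH = 4.603/2 = 2.302
n/ν for H2SO4 = 3.100/1 = 3.100
Smallest n/ν is NaOH → limiting reagent.
H2SO4 consumed = (1/2) × 4.603 = 2.302 mol
H2SO4 remaining = 3.100 − 2.302 = 0.7980 mol
mass = 0.7980 × 98.07 = 78.26 g

78.3 g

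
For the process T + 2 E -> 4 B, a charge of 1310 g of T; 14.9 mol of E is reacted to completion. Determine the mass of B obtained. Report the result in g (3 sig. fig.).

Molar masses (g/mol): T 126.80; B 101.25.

3020 g

n(T) = 1310 / 126.80 = 10.33 mol
n(E) = 14.90 mol
n/ν for T = 10.33/1 = 10.33
n/ν for E = 14.90/2 = 7.450
Smallest n/ν is E → limiting reagent.
n(B) = (4/2) × 14.90 = 29.80 mol
mass = 29.80 × 101.25 = 3017 g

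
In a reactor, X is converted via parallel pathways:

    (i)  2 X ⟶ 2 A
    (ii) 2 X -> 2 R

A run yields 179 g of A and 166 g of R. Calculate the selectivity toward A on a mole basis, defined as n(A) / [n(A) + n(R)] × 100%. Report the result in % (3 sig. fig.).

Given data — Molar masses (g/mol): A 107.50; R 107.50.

51.9 %

n(A) = 179 / 107.50 = 1.665 mol
n(R) = 166 / 107.50 = 1.544 mol
selectivity = 1.665/(1.665+1.544) × 100 = 51.89 %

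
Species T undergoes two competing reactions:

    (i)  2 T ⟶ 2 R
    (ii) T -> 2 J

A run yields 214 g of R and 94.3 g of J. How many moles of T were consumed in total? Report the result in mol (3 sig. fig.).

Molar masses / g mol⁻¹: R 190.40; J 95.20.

n(R) = 214 / 190.40 = 1.124 mol
n(J) = 94.3 / 95.20 = 0.9905 mol
n(T) via (i) = (2/2)×1.124 = 1.124 mol
n(T) via (ii) = (1/2)×0.9905 = 0.4953 mol
total n(T) = 1.124 + 0.4953 = 1.619 mol

1.62 mol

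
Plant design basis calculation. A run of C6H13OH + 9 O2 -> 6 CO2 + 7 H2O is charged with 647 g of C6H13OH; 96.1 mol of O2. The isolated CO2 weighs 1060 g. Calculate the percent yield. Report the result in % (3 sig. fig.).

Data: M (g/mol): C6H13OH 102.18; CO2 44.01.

n(C6H13OH) = 647.0 / 102.18 = 6.332 mol
n(O2) = 96.10 mol
n/ν for C6H13OH = 6.332/1 = 6.332
n/ν for O2 = 96.10/9 = 10.68
Smallest n/ν is C6H13OH → limiting reagent.
theoretical n(CO2) = (6/1) × 6.332 = 37.99 mol → 1672 g
% yield = 1060 / 1672 × 100 = 63.40 %

63.4 %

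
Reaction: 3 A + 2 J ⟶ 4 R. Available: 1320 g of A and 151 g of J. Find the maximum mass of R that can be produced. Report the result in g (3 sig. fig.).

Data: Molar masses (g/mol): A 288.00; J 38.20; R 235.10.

n(A) = 1320 / 288.00 = 4.583 mol
n(J) = 151.0 / 38.20 = 3.953 mol
n/ν → A: 1.528, J: 1.977; A is limiting.
n(R) = (4/3) × 4.583 = 6.111 mol
mass = 6.111 × 235.10 = 1437 g

1440 g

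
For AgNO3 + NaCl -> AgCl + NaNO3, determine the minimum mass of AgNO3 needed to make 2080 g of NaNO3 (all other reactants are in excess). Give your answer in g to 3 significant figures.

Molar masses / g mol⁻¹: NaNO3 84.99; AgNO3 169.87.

n(NaNO3) = 2080 / 84.99 = 24.47 mol
n(AgNO3) = (1/1) × 24.47 = 24.47 mol
mass = 24.47 × 169.87 = 4157 g

4160 g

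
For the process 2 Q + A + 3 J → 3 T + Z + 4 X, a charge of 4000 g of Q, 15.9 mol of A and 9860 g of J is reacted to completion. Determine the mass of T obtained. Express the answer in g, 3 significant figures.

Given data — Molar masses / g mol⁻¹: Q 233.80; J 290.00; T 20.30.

521 g

n(Q) = 4000 / 233.80 = 17.11 mol
n(A) = 15.90 mol
n(J) = 9860 / 290.00 = 34.00 mol
n/ν → Q: 8.555, A: 15.90, J: 11.33; Q is limiting.
n(T) = (3/2) × 17.11 = 25.67 mol
mass = 25.67 × 20.30 = 521.1 g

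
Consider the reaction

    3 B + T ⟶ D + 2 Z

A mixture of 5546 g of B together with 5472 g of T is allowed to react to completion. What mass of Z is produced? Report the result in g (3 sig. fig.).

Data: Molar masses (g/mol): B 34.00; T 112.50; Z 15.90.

n(B) = 5546 / 34.00 = 163.1 mol
n(T) = 5472 / 112.50 = 48.64 mol
n/ν for B = 163.1/3 = 54.37
n/ν for T = 48.64/1 = 48.64
Smallest n/ν is T → limiting reagent.
n(Z) = (2/1) × 48.64 = 97.28 mol
mass = 97.28 × 15.90 = 1547 g

1550 g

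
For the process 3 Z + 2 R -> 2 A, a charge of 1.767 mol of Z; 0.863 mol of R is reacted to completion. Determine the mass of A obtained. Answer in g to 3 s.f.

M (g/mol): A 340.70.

n(Z) = 1.767 mol
n(R) = 0.8630 mol
n/ν → Z: 0.5890, R: 0.4315; R is limiting.
n(A) = (2/2) × 0.8630 = 0.8630 mol
mass = 0.8630 × 340.70 = 294.0 g

294 g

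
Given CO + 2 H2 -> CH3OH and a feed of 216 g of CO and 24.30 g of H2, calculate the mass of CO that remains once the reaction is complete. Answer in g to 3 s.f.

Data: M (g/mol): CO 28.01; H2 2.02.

n(CO) = 216.0 / 28.01 = 7.712 mol
n(H2) = 24.30 / 2.02 = 12.03 mol
n/ν for CO = 7.712/1 = 7.712
n/ν for H2 = 12.03/2 = 6.015
Smallest n/ν is H2 → limiting reagent.
CO consumed = (1/2) × 12.03 = 6.015 mol
CO remaining = 7.712 − 6.015 = 1.697 mol
mass = 1.697 × 28.01 = 47.53 g

47.5 g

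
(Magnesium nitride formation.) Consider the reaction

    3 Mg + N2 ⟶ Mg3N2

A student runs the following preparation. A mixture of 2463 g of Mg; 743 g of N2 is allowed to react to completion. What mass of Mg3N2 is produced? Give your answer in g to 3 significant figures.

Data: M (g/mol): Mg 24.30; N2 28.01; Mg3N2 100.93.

n(Mg) = 2463 / 24.30 = 101.4 mol
n(N2) = 743.0 / 28.01 = 26.53 mol
n/ν for Mg = 101.4/3 = 33.80
n/ν for N2 = 26.53/1 = 26.53
Smallest n/ν is N2 → limiting reagent.
n(Mg3N2) = (1/1) × 26.53 = 26.53 mol
mass = 26.53 × 100.93 = 2678 g

2680 g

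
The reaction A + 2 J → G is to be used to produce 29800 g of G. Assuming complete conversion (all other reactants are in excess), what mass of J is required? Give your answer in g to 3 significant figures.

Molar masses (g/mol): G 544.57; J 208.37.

n(G) = 29800 / 544.57 = 54.72 mol
n(J) = (2/1) × 54.72 = 109.4 mol
mass = 109.4 × 208.37 = 22800 g

22800 g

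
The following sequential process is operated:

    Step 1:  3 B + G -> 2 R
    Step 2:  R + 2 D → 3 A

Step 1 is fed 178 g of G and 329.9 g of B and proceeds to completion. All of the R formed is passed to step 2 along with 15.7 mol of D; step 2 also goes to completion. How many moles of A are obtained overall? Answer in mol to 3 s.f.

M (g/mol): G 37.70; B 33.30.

Step 1:
n(G) = 178.0 / 37.70 = 4.721 mol
n(B) = 329.9 / 33.30 = 9.907 mol
n/ν for G = 4.721/1 = 4.721
n/ν for B = 9.907/3 = 3.302
Smallest n/ν is B → limiting reagent.
n(R) produced = (2/3) × 9.907 = 6.605 mol
Step 2:
n(R) available = 6.605 mol
n(D) = 15.70 mol
n/ν for R = 6.605/1 = 6.605
n/ν for D = 15.70/2 = 7.850
Smallest n/ν is R → limiting reagent.
n(A) = (3/1) × 6.605 = 19.82 mol

19.8 mol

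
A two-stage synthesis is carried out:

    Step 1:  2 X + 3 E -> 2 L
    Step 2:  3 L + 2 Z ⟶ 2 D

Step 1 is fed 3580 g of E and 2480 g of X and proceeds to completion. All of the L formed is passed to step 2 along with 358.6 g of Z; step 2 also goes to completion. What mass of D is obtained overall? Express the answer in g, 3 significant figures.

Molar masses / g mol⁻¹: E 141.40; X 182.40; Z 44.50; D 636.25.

5130 g

Step 1:
n(E) = 3580 / 141.40 = 25.32 mol
n(X) = 2480 / 182.40 = 13.60 mol
n/ν for E = 25.32/3 = 8.440
n/ν for X = 13.60/2 = 6.800
Smallest n/ν is X → limiting reagent.
n(L) produced = (2/2) × 13.60 = 13.60 mol
Step 2:
n(L) available = 13.60 mol
n(Z) = 358.6 / 44.50 = 8.058 mol
n/ν for L = 13.60/3 = 4.533
n/ν for Z = 8.058/2 = 4.029
Smallest n/ν is Z → limiting reagent.
n(D) = (2/2) × 8.058 = 8.058 mol
mass = 8.058 × 636.25 = 5127 g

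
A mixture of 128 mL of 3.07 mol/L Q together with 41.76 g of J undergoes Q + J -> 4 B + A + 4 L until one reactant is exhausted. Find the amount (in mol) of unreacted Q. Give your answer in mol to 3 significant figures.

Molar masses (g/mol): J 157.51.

n(Q) = 3.07 × 128.0/1000 = 0.3930 mol
n(J) = 41.76 / 157.51 = 0.2651 mol
n/ν → Q: 0.3930, J: 0.2651; J is limiting.
Q consumed = (1/1) × 0.2651 = 0.2651 mol
Q remaining = 0.3930 − 0.2651 = 0.1279 mol

0.128 mol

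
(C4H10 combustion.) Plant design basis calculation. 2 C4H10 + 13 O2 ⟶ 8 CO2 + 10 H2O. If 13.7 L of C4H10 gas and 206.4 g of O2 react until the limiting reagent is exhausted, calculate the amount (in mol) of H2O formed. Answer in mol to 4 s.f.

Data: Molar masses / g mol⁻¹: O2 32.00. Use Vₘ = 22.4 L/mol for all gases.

3.058 mol

n(C4H10) = 13.70 / 22.4 = 0.6116 mol
n(O2) = 206.4 / 32.00 = 6.450 mol
n/ν for C4H10 = 0.6116/2 = 0.3058
n/ν for O2 = 6.450/13 = 0.4962
Smallest n/ν is C4H10 → limiting reagent.
n(H2O) = (10/2) × 0.6116 = 3.058 mol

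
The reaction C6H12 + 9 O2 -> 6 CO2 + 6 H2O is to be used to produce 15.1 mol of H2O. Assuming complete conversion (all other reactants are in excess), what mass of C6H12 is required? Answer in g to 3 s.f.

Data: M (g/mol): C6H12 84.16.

n(H2O) = 15.10 mol
n(C6H12) = (1/6) × 15.10 = 2.517 mol
mass = 2.517 × 84.16 = 211.8 g

212 g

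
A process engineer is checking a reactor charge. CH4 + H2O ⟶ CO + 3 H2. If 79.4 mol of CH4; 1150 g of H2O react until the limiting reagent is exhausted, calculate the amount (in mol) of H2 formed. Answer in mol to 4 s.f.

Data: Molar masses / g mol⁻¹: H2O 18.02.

n(CH4) = 79.40 mol
n(H2O) = 1150 / 18.02 = 63.82 mol
n/ν for CH4 = 79.40/1 = 79.40
n/ν for H2O = 63.82/1 = 63.82
Smallest n/ν is H2O → limiting reagent.
n(H2) = (3/1) × 63.82 = 191.5 mol

191.5 mol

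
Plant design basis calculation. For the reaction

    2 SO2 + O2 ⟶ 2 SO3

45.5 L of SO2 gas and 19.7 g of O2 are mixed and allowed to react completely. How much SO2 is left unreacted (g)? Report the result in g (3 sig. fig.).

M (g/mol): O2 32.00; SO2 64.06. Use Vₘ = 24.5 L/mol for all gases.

n(SO2) = 45.50 / 24.5 = 1.857 mol
n(O2) = 19.70 / 32.00 = 0.6156 mol
n/ν → SO2: 0.9285, O2: 0.6156; O2 is limiting.
SO2 consumed = (2/1) × 0.6156 = 1.231 mol
SO2 remaining = 1.857 − 1.231 = 0.6260 mol
mass = 0.6260 × 64.06 = 40.10 g

40.1 g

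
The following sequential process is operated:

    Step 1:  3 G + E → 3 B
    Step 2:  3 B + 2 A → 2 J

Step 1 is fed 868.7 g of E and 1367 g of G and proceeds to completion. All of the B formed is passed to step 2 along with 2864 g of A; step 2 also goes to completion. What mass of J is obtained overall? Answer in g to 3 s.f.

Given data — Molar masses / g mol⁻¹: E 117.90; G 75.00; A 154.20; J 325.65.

3960 g

Step 1:
n(E) = 868.7 / 117.90 = 7.368 mol
n(G) = 1367 / 75.00 = 18.23 mol
n/ν for E = 7.368/1 = 7.368
n/ν for G = 18.23/3 = 6.077
Smallest n/ν is G → limiting reagent.
n(B) produced = (3/3) × 18.23 = 18.23 mol
Step 2:
n(B) available = 18.23 mol
n(A) = 2864 / 154.20 = 18.57 mol
n/ν for B = 18.23/3 = 6.077
n/ν for A = 18.57/2 = 9.285
Smallest n/ν is B → limiting reagent.
n(J) = (2/3) × 18.23 = 12.15 mol
mass = 12.15 × 325.65 = 3957 g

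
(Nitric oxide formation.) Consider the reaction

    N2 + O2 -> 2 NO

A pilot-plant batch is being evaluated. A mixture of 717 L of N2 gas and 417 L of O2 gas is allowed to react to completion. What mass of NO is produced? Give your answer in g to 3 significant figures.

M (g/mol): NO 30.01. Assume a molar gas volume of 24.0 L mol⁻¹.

n(N2) = 717.0 / 24.0 = 29.88 mol
n(O2) = 417.0 / 24.0 = 17.38 mol
n/ν for N2 = 29.88/1 = 29.88
n/ν for O2 = 17.38/1 = 17.38
Smallest n/ν is O2 → limiting reagent.
n(NO) = (2/1) × 17.38 = 34.76 mol
mass = 34.76 × 30.01 = 1043 g

1040 g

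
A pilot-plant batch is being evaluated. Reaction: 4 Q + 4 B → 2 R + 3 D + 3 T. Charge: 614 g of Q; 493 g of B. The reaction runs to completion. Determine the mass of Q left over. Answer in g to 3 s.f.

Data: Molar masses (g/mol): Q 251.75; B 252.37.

122 g

n(Q) = 614.0 / 251.75 = 2.439 mol
n(B) = 493.0 / 252.37 = 1.953 mol
n/ν → Q: 0.6098, B: 0.4883; B is limiting.
Q consumed = (4/4) × 1.953 = 1.953 mol
Q remaining = 2.439 − 1.953 = 0.4860 mol
mass = 0.4860 × 251.75 = 122.4 g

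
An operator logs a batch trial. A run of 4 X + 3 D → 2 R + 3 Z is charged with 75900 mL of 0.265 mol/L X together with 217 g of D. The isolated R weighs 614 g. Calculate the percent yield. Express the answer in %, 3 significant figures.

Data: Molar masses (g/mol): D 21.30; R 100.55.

n(X) = 0.265 × 75900/1000 = 20.11 mol
n(D) = 217.0 / 21.30 = 10.19 mol
n/ν → X: 5.028, D: 3.397; D is limiting.
theoretical n(R) = (2/3) × 10.19 = 6.793 mol → 683.0 g
% yield = 614 / 683.0 × 100 = 89.90 %

89.9 %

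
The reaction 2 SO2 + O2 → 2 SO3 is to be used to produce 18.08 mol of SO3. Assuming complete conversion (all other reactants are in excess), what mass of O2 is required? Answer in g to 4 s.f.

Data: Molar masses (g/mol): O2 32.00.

n(SO3) = 18.08 mol
n(O2) = (1/2) × 18.08 = 9.040 mol
mass = 9.040 × 32.00 = 289.3 g

289.3 g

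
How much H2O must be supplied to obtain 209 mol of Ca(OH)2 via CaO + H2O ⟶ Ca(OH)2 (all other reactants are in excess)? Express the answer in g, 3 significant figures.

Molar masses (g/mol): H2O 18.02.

3770 g

n(Ca(OH)2) = 209.0 mol
n(H2O) = (1/1) × 209.0 = 209.0 mol
mass = 209.0 × 18.02 = 3766 g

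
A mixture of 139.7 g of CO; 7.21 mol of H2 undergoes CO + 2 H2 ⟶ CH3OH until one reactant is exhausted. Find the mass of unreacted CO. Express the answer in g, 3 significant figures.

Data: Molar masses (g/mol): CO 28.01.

38.7 g

n(CO) = 139.7 / 28.01 = 4.988 mol
n(H2) = 7.210 mol
n/ν → CO: 4.988, H2: 3.605; H2 is limiting.
CO consumed = (1/2) × 7.210 = 3.605 mol
CO remaining = 4.988 − 3.605 = 1.383 mol
mass = 1.383 × 28.01 = 38.74 g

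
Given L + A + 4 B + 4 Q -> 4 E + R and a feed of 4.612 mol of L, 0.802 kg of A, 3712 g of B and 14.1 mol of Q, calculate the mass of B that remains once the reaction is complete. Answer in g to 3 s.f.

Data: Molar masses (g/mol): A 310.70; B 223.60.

n(L) = 4.612 mol
n(A) = 0.8020×1000 / 310.70 = 2.581 mol
n(B) = 3712 / 223.60 = 16.60 mol
n(Q) = 14.10 mol
n/ν for L = 4.612/1 = 4.612
n/ν for A = 2.581/1 = 2.581
n/ν for B = 16.60/4 = 4.150
n/ν for Q = 14.10/4 = 3.525
Smallest n/ν is A → limiting reagent.
B consumed = (4/1) × 2.581 = 10.32 mol
B remaining = 16.60 − 10.32 = 6.280 mol
mass = 6.280 × 223.60 = 1404 g

1400 g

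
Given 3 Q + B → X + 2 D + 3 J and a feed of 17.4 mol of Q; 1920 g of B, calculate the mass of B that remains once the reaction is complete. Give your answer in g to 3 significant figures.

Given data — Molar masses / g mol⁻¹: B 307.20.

n(Q) = 17.40 mol
n(B) = 1920 / 307.20 = 6.250 mol
n/ν → Q: 5.800, B: 6.250; Q is limiting.
B consumed = (1/3) × 17.40 = 5.800 mol
B remaining = 6.250 − 5.800 = 0.4500 mol
mass = 0.4500 × 307.20 = 138.2 g

138 g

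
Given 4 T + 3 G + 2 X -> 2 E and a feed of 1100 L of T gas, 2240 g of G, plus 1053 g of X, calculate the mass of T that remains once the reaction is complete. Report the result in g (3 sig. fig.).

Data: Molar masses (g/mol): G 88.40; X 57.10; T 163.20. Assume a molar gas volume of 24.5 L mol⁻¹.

1810 g

n(T) = 1100 / 24.5 = 44.90 mol
n(G) = 2240 / 88.40 = 25.34 mol
n(X) = 1053 / 57.10 = 18.44 mol
n/ν → T: 11.23, G: 8.447, X: 9.220; G is limiting.
T consumed = (4/3) × 25.34 = 33.79 mol
T remaining = 44.90 − 33.79 = 11.11 mol
mass = 11.11 × 163.20 = 1813 g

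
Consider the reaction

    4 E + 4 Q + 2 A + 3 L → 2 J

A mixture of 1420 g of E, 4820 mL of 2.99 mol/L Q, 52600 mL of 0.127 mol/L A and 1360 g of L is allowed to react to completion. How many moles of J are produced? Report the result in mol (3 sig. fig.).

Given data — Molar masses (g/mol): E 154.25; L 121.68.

4.60 mol

n(E) = 1420 / 154.25 = 9.206 mol
n(Q) = 2.99 × 4820/1000 = 14.41 mol
n(A) = 0.127 × 52600/1000 = 6.680 mol
n(L) = 1360 / 121.68 = 11.18 mol
n/ν for E = 9.206/4 = 2.302
n/ν for Q = 14.41/4 = 3.603
n/ν for A = 6.680/2 = 3.340
n/ν for L = 11.18/3 = 3.727
Smallest n/ν is E → limiting reagent.
n(J) = (2/4) × 9.206 = 4.603 mol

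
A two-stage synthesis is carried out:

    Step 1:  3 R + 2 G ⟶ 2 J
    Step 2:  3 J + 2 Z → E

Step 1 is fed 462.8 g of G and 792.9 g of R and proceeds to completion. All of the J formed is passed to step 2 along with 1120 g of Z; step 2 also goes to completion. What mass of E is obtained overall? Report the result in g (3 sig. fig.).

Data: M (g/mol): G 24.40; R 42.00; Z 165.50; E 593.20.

Step 1:
n(G) = 462.8 / 24.40 = 18.97 mol
n(R) = 792.9 / 42.00 = 18.88 mol
n/ν for G = 18.97/2 = 9.485
n/ν for R = 18.88/3 = 6.293
Smallest n/ν is R → limiting reagent.
n(J) produced = (2/3) × 18.88 = 12.59 mol
Step 2:
n(J) available = 12.59 mol
n(Z) = 1120 / 165.50 = 6.767 mol
n/ν for J = 12.59/3 = 4.197
n/ν for Z = 6.767/2 = 3.384
Smallest n/ν is Z → limiting reagent.
n(E) = (1/2) × 6.767 = 3.384 mol
mass = 3.384 × 593.20 = 2007 g

2010 g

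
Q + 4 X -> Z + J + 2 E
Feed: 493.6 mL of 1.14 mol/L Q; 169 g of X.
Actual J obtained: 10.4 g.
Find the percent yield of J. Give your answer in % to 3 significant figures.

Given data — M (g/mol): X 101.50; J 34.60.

72.2 %

n(Q) = 1.14 × 493.6/1000 = 0.5627 mol
n(X) = 169.0 / 101.50 = 1.665 mol
n/ν for Q = 0.5627/1 = 0.5627
n/ν for X = 1.665/4 = 0.4163
Smallest n/ν is X → limiting reagent.
theoretical n(J) = (1/4) × 1.665 = 0.4163 mol → 14.40 g
% yield = 10.4 / 14.40 × 100 = 72.22 %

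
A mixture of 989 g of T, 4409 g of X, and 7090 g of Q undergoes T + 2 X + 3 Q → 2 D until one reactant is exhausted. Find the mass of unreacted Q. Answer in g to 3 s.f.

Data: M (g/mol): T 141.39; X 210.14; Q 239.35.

2070 g

n(T) = 989.0 / 141.39 = 6.995 mol
n(X) = 4409 / 210.14 = 20.98 mol
n(Q) = 7090 / 239.35 = 29.62 mol
n/ν → T: 6.995, X: 10.49, Q: 9.873; T is limiting.
Q consumed = (3/1) × 6.995 = 20.99 mol
Q remaining = 29.62 − 20.99 = 8.630 mol
mass = 8.630 × 239.35 = 2066 g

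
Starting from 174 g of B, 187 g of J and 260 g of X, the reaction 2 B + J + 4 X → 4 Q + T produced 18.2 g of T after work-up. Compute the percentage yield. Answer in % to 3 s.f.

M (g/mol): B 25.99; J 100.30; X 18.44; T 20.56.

n(B) = 174.0 / 25.99 = 6.695 mol
n(J) = 187.0 / 100.30 = 1.864 mol
n(X) = 260.0 / 18.44 = 14.10 mol
n/ν for B = 6.695/2 = 3.348
n/ν for J = 1.864/1 = 1.864
n/ν for X = 14.10/4 = 3.525
Smallest n/ν is J → limiting reagent.
theoretical n(T) = (1/1) × 1.864 = 1.864 mol → 38.32 g
% yield = 18.2 / 38.32 × 100 = 47.49 %

47.5 %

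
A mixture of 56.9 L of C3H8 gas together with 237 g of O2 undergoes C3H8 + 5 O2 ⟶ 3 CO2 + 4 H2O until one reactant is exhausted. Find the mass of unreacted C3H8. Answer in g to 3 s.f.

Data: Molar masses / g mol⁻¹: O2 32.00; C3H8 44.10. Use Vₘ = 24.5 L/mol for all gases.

37.1 g

n(C3H8) = 56.90 / 24.5 = 2.322 mol
n(O2) = 237.0 / 32.00 = 7.406 mol
n/ν for C3H8 = 2.322/1 = 2.322
n/ν for O2 = 7.406/5 = 1.481
Smallest n/ν is O2 → limiting reagent.
C3H8 consumed = (1/5) × 7.406 = 1.481 mol
C3H8 remaining = 2.322 − 1.481 = 0.8410 mol
mass = 0.8410 × 44.10 = 37.09 g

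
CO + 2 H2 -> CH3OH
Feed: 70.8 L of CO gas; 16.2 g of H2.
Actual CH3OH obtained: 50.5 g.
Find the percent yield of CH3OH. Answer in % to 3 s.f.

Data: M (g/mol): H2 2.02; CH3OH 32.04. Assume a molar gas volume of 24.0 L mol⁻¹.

n(CO) = 70.80 / 24.0 = 2.950 mol
n(H2) = 16.20 / 2.02 = 8.020 mol
n/ν → CO: 2.950, H2: 4.010; CO is limiting.
theoretical n(CH3OH) = (1/1) × 2.950 = 2.950 mol → 94.52 g
% yield = 50.5 / 94.52 × 100 = 53.43 %

53.4 %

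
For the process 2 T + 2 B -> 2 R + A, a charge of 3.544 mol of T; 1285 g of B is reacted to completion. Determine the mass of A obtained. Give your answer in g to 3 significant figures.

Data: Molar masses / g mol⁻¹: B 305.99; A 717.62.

1270 g

n(T) = 3.544 mol
n(B) = 1285 / 305.99 = 4.199 mol
n/ν for T = 3.544/2 = 1.772
n/ν for B = 4.199/2 = 2.100
Smallest n/ν is T → limiting reagent.
n(A) = (1/2) × 3.544 = 1.772 mol
mass = 1.772 × 717.62 = 1272 g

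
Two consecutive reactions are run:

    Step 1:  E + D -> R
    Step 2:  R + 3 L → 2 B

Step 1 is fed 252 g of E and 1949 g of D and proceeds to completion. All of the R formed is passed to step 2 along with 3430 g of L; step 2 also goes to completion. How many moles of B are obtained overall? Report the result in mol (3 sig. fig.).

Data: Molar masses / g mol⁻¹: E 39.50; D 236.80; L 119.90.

12.8 mol

Step 1:
n(E) = 252.0 / 39.50 = 6.380 mol
n(D) = 1949 / 236.80 = 8.231 mol
n/ν for E = 6.380/1 = 6.380
n/ν for D = 8.231/1 = 8.231
Smallest n/ν is E → limiting reagent.
n(R) produced = (1/1) × 6.380 = 6.380 mol
Step 2:
n(R) available = 6.380 mol
n(L) = 3430 / 119.90 = 28.61 mol
n/ν for R = 6.380/1 = 6.380
n/ν for L = 28.61/3 = 9.537
Smallest n/ν is R → limiting reagent.
n(B) = (2/1) × 6.380 = 12.76 mol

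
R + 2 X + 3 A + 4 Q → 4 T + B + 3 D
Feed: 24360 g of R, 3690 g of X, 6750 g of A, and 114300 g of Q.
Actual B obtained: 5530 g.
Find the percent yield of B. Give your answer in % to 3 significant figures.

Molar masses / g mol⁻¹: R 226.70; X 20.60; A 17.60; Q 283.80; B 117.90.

52.4 %

n(R) = 24360 / 226.70 = 107.5 mol
n(X) = 3690 / 20.60 = 179.1 mol
n(A) = 6750 / 17.60 = 383.5 mol
n(Q) = 114300 / 283.80 = 402.7 mol
n/ν → R: 107.5, X: 89.55, A: 127.8, Q: 100.7; X is limiting.
theoretical n(B) = (1/2) × 179.1 = 89.55 mol → 10560 g
% yield = 5530 / 10560 × 100 = 52.37 %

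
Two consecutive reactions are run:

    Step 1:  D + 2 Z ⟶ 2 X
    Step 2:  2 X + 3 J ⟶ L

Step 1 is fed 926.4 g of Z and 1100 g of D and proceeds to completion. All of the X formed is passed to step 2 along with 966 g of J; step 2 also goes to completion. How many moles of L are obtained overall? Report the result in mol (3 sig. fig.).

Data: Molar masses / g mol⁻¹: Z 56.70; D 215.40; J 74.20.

Step 1:
n(Z) = 926.4 / 56.70 = 16.34 mol
n(D) = 1100 / 215.40 = 5.107 mol
n/ν for Z = 16.34/2 = 8.170
n/ν for D = 5.107/1 = 5.107
Smallest n/ν is D → limiting reagent.
n(X) produced = (2/1) × 5.107 = 10.21 mol
Step 2:
n(X) available = 10.21 mol
n(J) = 966.0 / 74.20 = 13.02 mol
n/ν for X = 10.21/2 = 5.105
n/ν for J = 13.02/3 = 4.340
Smallest n/ν is J → limiting reagent.
n(L) = (1/3) × 13.02 = 4.340 mol

4.34 mol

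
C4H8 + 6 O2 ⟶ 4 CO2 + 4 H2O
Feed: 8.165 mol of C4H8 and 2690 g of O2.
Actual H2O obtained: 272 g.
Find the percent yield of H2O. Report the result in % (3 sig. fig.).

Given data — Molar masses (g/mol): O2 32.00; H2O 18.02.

n(C4H8) = 8.165 mol
n(O2) = 2690 / 32.00 = 84.06 mol
n/ν for C4H8 = 8.165/1 = 8.165
n/ν for O2 = 84.06/6 = 14.01
Smallest n/ν is C4H8 → limiting reagent.
theoretical n(H2O) = (4/1) × 8.165 = 32.66 mol → 588.5 g
% yield = 272 / 588.5 × 100 = 46.22 %

46.2 %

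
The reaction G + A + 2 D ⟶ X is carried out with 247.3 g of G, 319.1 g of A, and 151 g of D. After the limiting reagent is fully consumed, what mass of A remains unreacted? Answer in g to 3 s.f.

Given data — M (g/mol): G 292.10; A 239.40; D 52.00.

116 g

n(G) = 247.3 / 292.10 = 0.8466 mol
n(A) = 319.1 / 239.40 = 1.333 mol
n(D) = 151.0 / 52.00 = 2.904 mol
n/ν → G: 0.8466, A: 1.333, D: 1.452; G is limiting.
A consumed = (1/1) × 0.8466 = 0.8466 mol
A remaining = 1.333 − 0.8466 = 0.4864 mol
mass = 0.4864 × 239.40 = 116.4 g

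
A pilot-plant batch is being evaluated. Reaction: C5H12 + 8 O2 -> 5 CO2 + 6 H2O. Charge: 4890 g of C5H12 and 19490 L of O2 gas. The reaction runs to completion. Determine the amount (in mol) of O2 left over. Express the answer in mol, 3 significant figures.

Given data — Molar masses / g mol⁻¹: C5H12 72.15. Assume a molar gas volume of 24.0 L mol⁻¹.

270 mol

n(C5H12) = 4890 / 72.15 = 67.78 mol
n(O2) = 19490 / 24.0 = 812.1 mol
n/ν for C5H12 = 67.78/1 = 67.78
n/ν for O2 = 812.1/8 = 101.5
Smallest n/ν is C5H12 → limiting reagent.
O2 consumed = (8/1) × 67.78 = 542.2 mol
O2 remaining = 812.1 − 542.2 = 269.9 mol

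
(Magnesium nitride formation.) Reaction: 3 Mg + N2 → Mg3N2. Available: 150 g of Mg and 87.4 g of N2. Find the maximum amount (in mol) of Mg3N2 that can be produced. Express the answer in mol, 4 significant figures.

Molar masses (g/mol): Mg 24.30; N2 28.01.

n(Mg) = 150.0 / 24.30 = 6.173 mol
n(N2) = 87.40 / 28.01 = 3.120 mol
n/ν for Mg = 6.173/3 = 2.058
n/ν for N2 = 3.120/1 = 3.120
Smallest n/ν is Mg → limiting reagent.
n(Mg3N2) = (1/3) × 6.173 = 2.058 mol

2.058 mol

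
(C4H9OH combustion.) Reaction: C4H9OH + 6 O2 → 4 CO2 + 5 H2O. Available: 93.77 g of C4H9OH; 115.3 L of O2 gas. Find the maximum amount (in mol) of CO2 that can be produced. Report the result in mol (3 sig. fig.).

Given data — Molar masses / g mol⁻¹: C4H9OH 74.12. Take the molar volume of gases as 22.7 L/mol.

n(C4H9OH) = 93.77 / 74.12 = 1.265 mol
n(O2) = 115.3 / 22.7 = 5.079 mol
n/ν for C4H9OH = 1.265/1 = 1.265
n/ν for O2 = 5.079/6 = 0.8465
Smallest n/ν is O2 → limiting reagent.
n(CO2) = (4/6) × 5.079 = 3.386 mol

3.39 mol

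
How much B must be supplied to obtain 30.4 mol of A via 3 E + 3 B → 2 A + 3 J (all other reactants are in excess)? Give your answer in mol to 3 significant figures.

n(A) = 30.40 mol
n(B) = (3/2) × 30.40 = 45.60 mol

45.6 mol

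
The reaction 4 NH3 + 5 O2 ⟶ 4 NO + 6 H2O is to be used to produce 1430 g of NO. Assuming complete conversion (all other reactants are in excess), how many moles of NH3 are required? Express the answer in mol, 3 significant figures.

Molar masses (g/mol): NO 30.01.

47.7 mol

n(NO) = 1430 / 30.01 = 47.65 mol
n(NH3) = (4/4) × 47.65 = 47.65 mol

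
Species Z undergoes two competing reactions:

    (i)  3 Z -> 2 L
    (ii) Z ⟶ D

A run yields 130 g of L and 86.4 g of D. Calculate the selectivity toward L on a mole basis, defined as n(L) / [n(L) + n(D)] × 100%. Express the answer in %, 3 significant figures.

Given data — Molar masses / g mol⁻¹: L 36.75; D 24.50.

n(L) = 130 / 36.75 = 3.537 mol
n(D) = 86.4 / 24.50 = 3.527 mol
selectivity = 3.537/(3.537+3.527) × 100 = 50.07 %

50.1 %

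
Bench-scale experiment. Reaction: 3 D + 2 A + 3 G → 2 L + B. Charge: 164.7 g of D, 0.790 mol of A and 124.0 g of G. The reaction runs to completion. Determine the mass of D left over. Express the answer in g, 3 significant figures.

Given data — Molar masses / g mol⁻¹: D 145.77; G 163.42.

n(D) = 164.7 / 145.77 = 1.130 mol
n(A) = 0.7900 mol
n(G) = 124.0 / 163.42 = 0.7588 mol
n/ν for D = 1.130/3 = 0.3767
n/ν for A = 0.7900/2 = 0.3950
n/ν for G = 0.7588/3 = 0.2529
Smallest n/ν is G → limiting reagent.
D consumed = (3/3) × 0.7588 = 0.7588 mol
D remaining = 1.130 − 0.7588 = 0.3712 mol
mass = 0.3712 × 145.77 = 54.11 g

54.1 g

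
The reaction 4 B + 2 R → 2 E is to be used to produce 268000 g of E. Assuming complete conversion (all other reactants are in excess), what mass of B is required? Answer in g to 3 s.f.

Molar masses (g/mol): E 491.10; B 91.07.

99400 g

n(E) = 268000 / 491.10 = 545.7 mol
n(B) = (4/2) × 545.7 = 1091 mol
mass = 1091 × 91.07 = 99360 g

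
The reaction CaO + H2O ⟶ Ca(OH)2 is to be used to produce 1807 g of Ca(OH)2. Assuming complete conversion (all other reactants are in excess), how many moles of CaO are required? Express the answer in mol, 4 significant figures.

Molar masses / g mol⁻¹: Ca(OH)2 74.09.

n(Ca(OH)2) = 1807 / 74.09 = 24.39 mol
n(CaO) = (1/1) × 24.39 = 24.39 mol

24.39 mol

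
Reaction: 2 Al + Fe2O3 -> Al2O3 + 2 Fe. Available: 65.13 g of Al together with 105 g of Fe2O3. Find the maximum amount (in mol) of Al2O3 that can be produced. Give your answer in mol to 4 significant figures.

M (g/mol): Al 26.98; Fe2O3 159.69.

0.6575 mol

n(Al) = 65.13 / 26.98 = 2.414 mol
n(Fe2O3) = 105.0 / 159.69 = 0.6575 mol
n/ν for Al = 2.414/2 = 1.207
n/ν for Fe2O3 = 0.6575/1 = 0.6575
Smallest n/ν is Fe2O3 → limiting reagent.
n(Al2O3) = (1/1) × 0.6575 = 0.6575 mol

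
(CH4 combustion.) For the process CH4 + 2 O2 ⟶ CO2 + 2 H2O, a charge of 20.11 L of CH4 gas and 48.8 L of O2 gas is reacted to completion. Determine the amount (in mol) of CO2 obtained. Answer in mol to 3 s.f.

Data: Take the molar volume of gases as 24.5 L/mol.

n(CH4) = 20.11 / 24.5 = 0.8208 mol
n(O2) = 48.80 / 24.5 = 1.992 mol
n/ν for CH4 = 0.8208/1 = 0.8208
n/ν for O2 = 1.992/2 = 0.9960
Smallest n/ν is CH4 → limiting reagent.
n(CO2) = (1/1) × 0.8208 = 0.8208 mol

0.821 mol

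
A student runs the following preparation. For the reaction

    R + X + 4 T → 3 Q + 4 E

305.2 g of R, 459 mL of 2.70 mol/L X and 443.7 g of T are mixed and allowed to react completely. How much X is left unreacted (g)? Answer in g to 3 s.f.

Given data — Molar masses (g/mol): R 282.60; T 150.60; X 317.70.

160 g

n(R) = 305.2 / 282.60 = 1.080 mol
n(X) = 2.70 × 459.0/1000 = 1.239 mol
n(T) = 443.7 / 150.60 = 2.946 mol
n/ν for R = 1.080/1 = 1.080
n/ν for X = 1.239/1 = 1.239
n/ν for T = 2.946/4 = 0.7365
Smallest n/ν is T → limiting reagent.
X consumed = (1/4) × 2.946 = 0.7365 mol
X remaining = 1.239 − 0.7365 = 0.5025 mol
mass = 0.5025 × 317.70 = 159.6 g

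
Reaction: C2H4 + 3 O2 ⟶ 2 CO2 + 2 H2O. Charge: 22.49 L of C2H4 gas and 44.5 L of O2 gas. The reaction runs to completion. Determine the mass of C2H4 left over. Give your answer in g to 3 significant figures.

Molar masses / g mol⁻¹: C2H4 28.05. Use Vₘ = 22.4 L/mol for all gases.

n(C2H4) = 22.49 / 22.4 = 1.004 mol
n(O2) = 44.50 / 22.4 = 1.987 mol
n/ν → C2H4: 1.004, O2: 0.6623; O2 is limiting.
C2H4 consumed = (1/3) × 1.987 = 0.6623 mol
C2H4 remaining = 1.004 − 0.6623 = 0.3417 mol
mass = 0.3417 × 28.05 = 9.585 g

9.59 g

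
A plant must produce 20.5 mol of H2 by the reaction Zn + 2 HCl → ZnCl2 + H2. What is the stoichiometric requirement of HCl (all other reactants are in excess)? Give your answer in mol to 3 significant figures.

n(H2) = 20.50 mol
n(HCl) = (2/1) × 20.50 = 41.00 mol

41.0 mol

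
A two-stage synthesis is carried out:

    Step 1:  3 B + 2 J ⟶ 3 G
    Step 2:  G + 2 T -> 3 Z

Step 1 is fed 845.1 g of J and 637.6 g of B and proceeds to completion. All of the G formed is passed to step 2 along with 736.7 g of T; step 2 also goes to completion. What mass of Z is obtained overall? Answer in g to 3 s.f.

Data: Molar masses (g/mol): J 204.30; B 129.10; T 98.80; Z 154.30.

1730 g

Step 1:
n(J) = 845.1 / 204.30 = 4.137 mol
n(B) = 637.6 / 129.10 = 4.939 mol
n/ν for J = 4.137/2 = 2.069
n/ν for B = 4.939/3 = 1.646
Smallest n/ν is B → limiting reagent.
n(G) produced = (3/3) × 4.939 = 4.939 mol
Step 2:
n(G) available = 4.939 mol
n(T) = 736.7 / 98.80 = 7.456 mol
n/ν for G = 4.939/1 = 4.939
n/ν for T = 7.456/2 = 3.728
Smallest n/ν is T → limiting reagent.
n(Z) = (3/2) × 7.456 = 11.18 mol
mass = 11.18 × 154.30 = 1725 g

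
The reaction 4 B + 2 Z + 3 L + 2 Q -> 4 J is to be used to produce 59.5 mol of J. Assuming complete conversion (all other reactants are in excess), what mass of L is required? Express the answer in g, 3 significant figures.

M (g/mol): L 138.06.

n(J) = 59.50 mol
n(L) = (3/4) × 59.50 = 44.63 mol
mass = 44.63 × 138.06 = 6162 g

6160 g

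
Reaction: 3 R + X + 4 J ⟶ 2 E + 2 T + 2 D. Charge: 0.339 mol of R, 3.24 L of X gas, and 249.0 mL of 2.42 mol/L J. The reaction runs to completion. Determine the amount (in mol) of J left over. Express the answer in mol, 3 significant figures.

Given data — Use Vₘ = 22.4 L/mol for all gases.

0.151 mol

n(R) = 0.3390 mol
n(X) = 3.240 / 22.4 = 0.1446 mol
n(J) = 2.42 × 249.0/1000 = 0.6026 mol
n/ν → R: 0.1130, X: 0.1446, J: 0.1507; R is limiting.
J consumed = (4/3) × 0.3390 = 0.4520 mol
J remaining = 0.6026 − 0.4520 = 0.1506 mol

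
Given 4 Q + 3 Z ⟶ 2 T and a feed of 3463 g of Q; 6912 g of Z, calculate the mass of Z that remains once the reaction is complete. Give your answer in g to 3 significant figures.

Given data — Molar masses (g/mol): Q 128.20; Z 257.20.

1700 g

n(Q) = 3463 / 128.20 = 27.01 mol
n(Z) = 6912 / 257.20 = 26.87 mol
n/ν → Q: 6.753, Z: 8.957; Q is limiting.
Z consumed = (3/4) × 27.01 = 20.26 mol
Z remaining = 26.87 − 20.26 = 6.610 mol
mass = 6.610 × 257.20 = 1700 g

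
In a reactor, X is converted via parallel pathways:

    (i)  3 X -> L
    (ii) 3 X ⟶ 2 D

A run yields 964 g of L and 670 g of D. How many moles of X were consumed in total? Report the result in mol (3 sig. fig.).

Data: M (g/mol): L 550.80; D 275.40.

n(L) = 964 / 550.80 = 1.750 mol
n(D) = 670 / 275.40 = 2.433 mol
n(X) via (i) = (3/1)×1.750 = 5.250 mol
n(X) via (ii) = (3/2)×2.433 = 3.650 mol
total n(X) = 5.250 + 3.650 = 8.900 mol

8.90 mol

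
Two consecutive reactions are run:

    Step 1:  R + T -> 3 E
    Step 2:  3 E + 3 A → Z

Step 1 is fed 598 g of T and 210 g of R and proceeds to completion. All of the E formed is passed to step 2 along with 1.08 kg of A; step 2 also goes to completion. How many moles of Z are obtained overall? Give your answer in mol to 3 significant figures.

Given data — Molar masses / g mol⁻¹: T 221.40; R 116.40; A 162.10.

Step 1:
n(T) = 598.0 / 221.40 = 2.701 mol
n(R) = 210.0 / 116.40 = 1.804 mol
n/ν for T = 2.701/1 = 2.701
n/ν for R = 1.804/1 = 1.804
Smallest n/ν is R → limiting reagent.
n(E) produced = (3/1) × 1.804 = 5.412 mol
Step 2:
n(E) available = 5.412 mol
n(A) = 1.080×1000 / 162.10 = 6.663 mol
n/ν for E = 5.412/3 = 1.804
n/ν for A = 6.663/3 = 2.221
Smallest n/ν is E → limiting reagent.
n(Z) = (1/3) × 5.412 = 1.804 mol

1.80 mol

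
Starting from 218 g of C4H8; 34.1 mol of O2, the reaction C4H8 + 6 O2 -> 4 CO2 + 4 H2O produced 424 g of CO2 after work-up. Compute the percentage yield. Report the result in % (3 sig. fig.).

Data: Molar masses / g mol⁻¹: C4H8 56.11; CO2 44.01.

62.0 %

n(C4H8) = 218.0 / 56.11 = 3.885 mol
n(O2) = 34.10 mol
n/ν → C4H8: 3.885, O2: 5.683; C4H8 is limiting.
theoretical n(CO2) = (4/1) × 3.885 = 15.54 mol → 683.9 g
% yield = 424 / 683.9 × 100 = 62.00 %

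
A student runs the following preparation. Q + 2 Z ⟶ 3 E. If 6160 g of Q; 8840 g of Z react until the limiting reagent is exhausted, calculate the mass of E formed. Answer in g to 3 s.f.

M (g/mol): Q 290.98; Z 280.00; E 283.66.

13400 g

n(Q) = 6160 / 290.98 = 21.17 mol
n(Z) = 8840 / 280.00 = 31.57 mol
n/ν for Q = 21.17/1 = 21.17
n/ν for Z = 31.57/2 = 15.79
Smallest n/ν is Z → limiting reagent.
n(E) = (3/2) × 31.57 = 47.36 mol
mass = 47.36 × 283.66 = 13430 g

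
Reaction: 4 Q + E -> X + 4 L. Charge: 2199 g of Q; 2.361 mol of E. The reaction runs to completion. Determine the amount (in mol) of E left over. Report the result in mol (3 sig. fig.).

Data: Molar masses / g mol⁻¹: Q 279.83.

0.396 mol

n(Q) = 2199 / 279.83 = 7.858 mol
n(E) = 2.361 mol
n/ν for Q = 7.858/4 = 1.965
n/ν for E = 2.361/1 = 2.361
Smallest n/ν is Q → limiting reagent.
E consumed = (1/4) × 7.858 = 1.965 mol
E remaining = 2.361 − 1.965 = 0.3960 mol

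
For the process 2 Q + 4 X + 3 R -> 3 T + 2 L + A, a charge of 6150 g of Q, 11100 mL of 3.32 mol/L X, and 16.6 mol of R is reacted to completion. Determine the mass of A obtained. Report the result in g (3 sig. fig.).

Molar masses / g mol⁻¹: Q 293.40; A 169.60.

938 g

n(Q) = 6150 / 293.40 = 20.96 mol
n(X) = 3.32 × 11100/1000 = 36.85 mol
n(R) = 16.60 mol
n/ν → Q: 10.48, X: 9.213, R: 5.533; R is limiting.
n(A) = (1/3) × 16.60 = 5.533 mol
mass = 5.533 × 169.60 = 938.4 g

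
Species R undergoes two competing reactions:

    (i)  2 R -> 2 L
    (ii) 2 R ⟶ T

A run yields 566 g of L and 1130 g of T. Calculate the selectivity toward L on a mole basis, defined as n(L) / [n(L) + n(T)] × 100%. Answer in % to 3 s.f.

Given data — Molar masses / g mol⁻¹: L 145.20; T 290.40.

n(L) = 566 / 145.20 = 3.898 mol
n(T) = 1130 / 290.40 = 3.891 mol
selectivity = 3.898/(3.898+3.891) × 100 = 50.04 %

50.0 %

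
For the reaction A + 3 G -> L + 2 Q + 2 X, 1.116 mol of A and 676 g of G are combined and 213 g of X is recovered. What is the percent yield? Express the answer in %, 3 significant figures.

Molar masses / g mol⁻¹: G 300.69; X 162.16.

87.6 %

n(A) = 1.116 mol
n(G) = 676.0 / 300.69 = 2.248 mol
n/ν for A = 1.116/1 = 1.116
n/ν for G = 2.248/3 = 0.7493
Smallest n/ν is G → limiting reagent.
theoretical n(X) = (2/3) × 2.248 = 1.499 mol → 243.1 g
% yield = 213 / 243.1 × 100 = 87.62 %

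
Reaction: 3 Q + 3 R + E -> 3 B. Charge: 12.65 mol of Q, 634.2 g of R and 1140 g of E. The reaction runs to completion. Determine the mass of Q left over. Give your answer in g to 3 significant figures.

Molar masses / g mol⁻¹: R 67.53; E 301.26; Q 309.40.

n(Q) = 12.65 mol
n(R) = 634.2 / 67.53 = 9.391 mol
n(E) = 1140 / 301.26 = 3.784 mol
n/ν → Q: 4.217, R: 3.130, E: 3.784; R is limiting.
Q consumed = (3/3) × 9.391 = 9.391 mol
Q remaining = 12.65 − 9.391 = 3.259 mol
mass = 3.259 × 309.40 = 1008 g

1010 g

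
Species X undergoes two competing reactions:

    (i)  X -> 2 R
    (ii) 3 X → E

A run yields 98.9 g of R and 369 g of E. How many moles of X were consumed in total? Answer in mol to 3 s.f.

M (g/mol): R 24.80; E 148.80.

n(R) = 98.9 / 24.80 = 3.988 mol
n(E) = 369 / 148.80 = 2.480 mol
n(X) via (i) = (1/2)×3.988 = 1.994 mol
n(X) via (ii) = (3/1)×2.480 = 7.440 mol
total n(X) = 1.994 + 7.440 = 9.434 mol

9.43 mol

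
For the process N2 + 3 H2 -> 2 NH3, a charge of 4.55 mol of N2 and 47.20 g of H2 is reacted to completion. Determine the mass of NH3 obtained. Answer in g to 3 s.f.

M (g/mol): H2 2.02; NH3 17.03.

n(N2) = 4.550 mol
n(H2) = 47.20 / 2.02 = 23.37 mol
n/ν for N2 = 4.550/1 = 4.550
n/ν for H2 = 23.37/3 = 7.790
Smallest n/ν is N2 → limiting reagent.
n(NH3) = (2/1) × 4.550 = 9.100 mol
mass = 9.100 × 17.03 = 155.0 g

155 g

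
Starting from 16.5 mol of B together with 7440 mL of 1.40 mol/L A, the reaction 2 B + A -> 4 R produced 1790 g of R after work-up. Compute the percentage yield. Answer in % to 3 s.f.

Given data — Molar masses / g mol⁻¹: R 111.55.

48.6 %

n(B) = 16.50 mol
n(A) = 1.40 × 7440/1000 = 10.42 mol
n/ν for B = 16.50/2 = 8.250
n/ν for A = 10.42/1 = 10.42
Smallest n/ν is B → limiting reagent.
theoretical n(R) = (4/2) × 16.50 = 33.00 mol → 3681 g
% yield = 1790 / 3681 × 100 = 48.63 %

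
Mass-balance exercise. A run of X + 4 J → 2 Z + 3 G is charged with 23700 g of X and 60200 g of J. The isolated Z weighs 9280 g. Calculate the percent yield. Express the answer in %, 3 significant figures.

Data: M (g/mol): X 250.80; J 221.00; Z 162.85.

n(X) = 23700 / 250.80 = 94.50 mol
n(J) = 60200 / 221.00 = 272.4 mol
n/ν → X: 94.50, J: 68.10; J is limiting.
theoretical n(Z) = (2/4) × 272.4 = 136.2 mol → 22180 g
% yield = 9280 / 22180 × 100 = 41.84 %

41.8 %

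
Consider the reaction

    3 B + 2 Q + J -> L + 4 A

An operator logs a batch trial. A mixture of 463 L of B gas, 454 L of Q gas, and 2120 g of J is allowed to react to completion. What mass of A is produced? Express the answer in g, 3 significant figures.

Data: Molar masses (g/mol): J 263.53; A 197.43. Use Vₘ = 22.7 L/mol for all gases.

5370 g

n(B) = 463.0 / 22.7 = 20.40 mol
n(Q) = 454.0 / 22.7 = 20.00 mol
n(J) = 2120 / 263.53 = 8.045 mol
n/ν → B: 6.800, Q: 10.00, J: 8.045; B is limiting.
n(A) = (4/3) × 20.40 = 27.20 mol
mass = 27.20 × 197.43 = 5370 g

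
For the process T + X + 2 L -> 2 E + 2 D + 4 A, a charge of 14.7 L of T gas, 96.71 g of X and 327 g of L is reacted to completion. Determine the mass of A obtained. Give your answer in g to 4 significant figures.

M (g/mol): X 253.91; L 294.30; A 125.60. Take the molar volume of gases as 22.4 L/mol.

191.4 g

n(T) = 14.70 / 22.4 = 0.6563 mol
n(X) = 96.71 / 253.91 = 0.3809 mol
n(L) = 327.0 / 294.30 = 1.111 mol
n/ν for T = 0.6563/1 = 0.6563
n/ν for X = 0.3809/1 = 0.3809
n/ν for L = 1.111/2 = 0.5555
Smallest n/ν is X → limiting reagent.
n(A) = (4/1) × 0.3809 = 1.524 mol
mass = 1.524 × 125.60 = 191.4 g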